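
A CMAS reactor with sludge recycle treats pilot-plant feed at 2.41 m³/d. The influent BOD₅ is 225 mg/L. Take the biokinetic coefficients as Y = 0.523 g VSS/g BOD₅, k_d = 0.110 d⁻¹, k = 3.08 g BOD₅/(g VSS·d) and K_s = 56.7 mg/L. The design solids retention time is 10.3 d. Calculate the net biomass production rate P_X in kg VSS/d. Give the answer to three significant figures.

P_X ≈ 0.128 kg VSS/d

Effluent substrate depends only on kinetics and SRT: S = K_s(1 + k_d θ_c) / [θ_c(Yk − k_d) − 1] = 56.7 × (1 + 0.110 × 10.3) / [10.3 × (0.523 × 3.08 − 0.110) − 1] = 120.9 / 14.46 = 8.365 mg/L.
The observed yield is Y_obs = Y/(1 + k_d·θ_c) = 0.523 / (1 + 0.110 × 10.3) = 0.523 / 2.133 = 0.2452 g VSS per g BOD₅ removed.
ΔS = 225 − 8.36 = 216.6 mg/L, so the substrate removal rate is 2.41 × 216.6/1000 = 0.5221 kg BOD₅/d.
Net biomass production P_X = Y_obs × Q·(S₀ − S) = 0.2452 × 0.5221 = 0.1280 kg VSS/d.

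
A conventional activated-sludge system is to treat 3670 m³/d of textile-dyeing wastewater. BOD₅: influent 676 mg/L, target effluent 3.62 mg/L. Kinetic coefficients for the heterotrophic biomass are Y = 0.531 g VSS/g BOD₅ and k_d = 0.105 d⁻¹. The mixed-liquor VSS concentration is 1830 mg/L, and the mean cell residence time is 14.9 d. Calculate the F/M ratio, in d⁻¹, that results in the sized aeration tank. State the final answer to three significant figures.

F/M ≈ 0.326 d⁻¹

Steady-state biomass mass balance: V·X·(1 + k_d·θ_c) = Y·Q·(S₀ − S)·θ_c, so V = 0.531 × 3670 × (676 − 3.62) × 14.9 / [1830 × (1 + 0.105 × 14.9)] = 1.95×10^7 / 4693 = 4160 m³.
F/M = Q·S₀ / (V·X) = 3670 × 676 / (4160 × 1830) = 0.3259 g BOD₅·(g VSS·d)⁻¹.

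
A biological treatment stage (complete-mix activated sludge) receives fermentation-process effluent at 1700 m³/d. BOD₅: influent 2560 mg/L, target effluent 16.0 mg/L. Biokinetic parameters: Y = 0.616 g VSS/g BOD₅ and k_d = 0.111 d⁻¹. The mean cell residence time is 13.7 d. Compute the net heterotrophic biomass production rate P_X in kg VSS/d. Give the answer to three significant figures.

The observed yield is Y_obs = Y/(1 + k_d·θ_c) = 0.616 / (1 + 0.111 × 13.7) = 0.616 / 2.521 = 0.2444 g VSS per g BOD₅ removed.
ΔS = 2560 − 16.0 = 2544 mg/L, so the substrate removal rate is 1700 × 2544/1000 = 4325 kg BOD₅/d.
Biomass produced: P_X = Y_obs·Q·ΔS = 0.2444 × 4325 ≈ 1057 kg VSS/d.

P_X ≈ 1060 kg VSS/d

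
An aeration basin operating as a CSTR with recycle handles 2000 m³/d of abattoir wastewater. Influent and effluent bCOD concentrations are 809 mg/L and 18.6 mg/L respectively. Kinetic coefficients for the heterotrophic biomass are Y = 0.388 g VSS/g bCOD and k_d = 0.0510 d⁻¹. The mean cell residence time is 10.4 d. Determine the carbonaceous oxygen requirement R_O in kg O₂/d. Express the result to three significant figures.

R_O ≈ 1010 kg O₂/d

Y_obs = Y / (1 + k_d θ_c) = 0.388 / (1 + 0.0510 × 10.4) = 0.388 / 1.530 = 0.2535.
Substrate removed = Q·(S₀ − S) = 2000 m³/d × (809 − 18.6) g/m³ = 1.58×10^6 g/d = 1581 kg/d.
Net sludge production P_X = 0.2535 × 1581 = 400.8 kg VSS/d.
R_O = Q·ΔS − 1.42 P_X = 1581 − 569.1 = 1012 kg O₂/d.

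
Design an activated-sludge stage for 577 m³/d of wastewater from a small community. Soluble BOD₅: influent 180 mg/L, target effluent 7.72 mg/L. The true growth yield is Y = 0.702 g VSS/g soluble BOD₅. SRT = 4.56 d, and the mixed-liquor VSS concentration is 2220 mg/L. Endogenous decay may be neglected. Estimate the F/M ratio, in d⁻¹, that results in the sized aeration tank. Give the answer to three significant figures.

Biomass mass balance (decay neglected): V·X = Y·Q·(S₀ − S)·θ_c, so V = 0.702 × 577 × (180 − 7.72) × 4.56 / 2220 = 143.3 m³.
F/M = Q·S₀ / (V·X) = 577 × 180 / (143.3 × 2220) = 0.3264 g soluble BOD₅·(g VSS·d)⁻¹.

F/M ≈ 0.326 d⁻¹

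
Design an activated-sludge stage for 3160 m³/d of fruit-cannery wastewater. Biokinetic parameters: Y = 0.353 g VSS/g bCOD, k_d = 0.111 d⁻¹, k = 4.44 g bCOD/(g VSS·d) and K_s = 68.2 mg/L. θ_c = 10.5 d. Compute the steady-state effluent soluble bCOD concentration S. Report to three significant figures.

From the Monod/SRT balance for a CMAS, S = K_s·(1+k_d θ_c)/[θ_c·(Y k − k_d) − 1] = 68.2 × (1 + 0.111 × 10.5) / [10.5 × (0.353 × 4.44 − 0.111) − 1] = 147.7 / 14.29 = 10.33 mg/L.

S ≈ 10.3 mg/L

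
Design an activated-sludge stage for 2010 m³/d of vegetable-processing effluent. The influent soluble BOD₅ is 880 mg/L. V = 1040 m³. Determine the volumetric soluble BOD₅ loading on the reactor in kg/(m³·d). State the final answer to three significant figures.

L_v ≈ 1.70 kg soluble BOD₅/(m³·d)

L_v = Q S₀ / V = 2010 × 880 × 10⁻³ / 1040 = 1.701 kg/(m³·d).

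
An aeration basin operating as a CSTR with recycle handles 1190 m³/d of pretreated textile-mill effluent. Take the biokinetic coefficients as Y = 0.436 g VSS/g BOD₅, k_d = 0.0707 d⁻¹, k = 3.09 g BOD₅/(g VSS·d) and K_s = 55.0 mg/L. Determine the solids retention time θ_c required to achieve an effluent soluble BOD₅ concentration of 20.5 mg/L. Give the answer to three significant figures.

θ_c ≈ 3.39 d

Specific growth rate at S = 20.5 mg/L: μ = YkS/(K_s+S) = 0.436·3.09·20.5/(55.0+20.5) = 0.3658 d⁻¹.
1/θ_c = 0.3658 − 0.0707 = 0.2951 d⁻¹, so θ_c = 3.389 d.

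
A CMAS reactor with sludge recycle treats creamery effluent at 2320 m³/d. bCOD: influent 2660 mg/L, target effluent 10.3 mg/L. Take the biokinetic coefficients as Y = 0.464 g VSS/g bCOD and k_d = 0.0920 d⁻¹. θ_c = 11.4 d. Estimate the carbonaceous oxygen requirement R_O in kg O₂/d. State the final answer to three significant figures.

Observed yield with endogenous decay: Y_obs = Y / (1 + k_d·θ_c) = 0.464 / (1 + 0.0920 × 11.4) = 0.464 / 2.049 = 0.2265 g VSS/g bCOD.
Q·(S₀ − S) = 2320 × (2660 − 10.3) × 10⁻³ = 6147 kg/d removed.
P_X = Y_obs·Q·(S₀ − S) = 0.2265 × 6147 = 1392 kg VSS/d.
Carbonaceous O₂ demand = substrate oxidised − cell-mass equivalent = 6147 − 1.42 × 1392 = 4170 kg O₂/d.

R_O ≈ 4170 kg O₂/d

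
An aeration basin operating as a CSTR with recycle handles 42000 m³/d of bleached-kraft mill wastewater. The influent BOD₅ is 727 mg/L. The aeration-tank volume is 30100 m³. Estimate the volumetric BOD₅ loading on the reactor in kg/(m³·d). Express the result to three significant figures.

Volumetric loading L_v = Q·S₀ / V = 42000 × 727 g/m³ / 30100 m³ = 1014 g/(m³·d) = 1.014 kg BOD₅/(m³·d).

L_v ≈ 1.01 kg BOD₅/(m³·d)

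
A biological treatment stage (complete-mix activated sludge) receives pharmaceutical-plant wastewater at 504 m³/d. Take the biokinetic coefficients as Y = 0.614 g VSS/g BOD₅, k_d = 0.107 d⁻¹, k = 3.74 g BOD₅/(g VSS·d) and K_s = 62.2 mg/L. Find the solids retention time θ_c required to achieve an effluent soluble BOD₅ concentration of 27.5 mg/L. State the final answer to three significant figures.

Specific growth rate at S = 27.5 mg/L: μ = YkS/(K_s+S) = 0.614·3.74·27.5/(62.2+27.5) = 0.7040 d⁻¹.
θ_c = 1/(μ − k_d) = 1/(0.7040 − 0.107) = 1/0.5970 = 1.675 d.

θ_c ≈ 1.68 d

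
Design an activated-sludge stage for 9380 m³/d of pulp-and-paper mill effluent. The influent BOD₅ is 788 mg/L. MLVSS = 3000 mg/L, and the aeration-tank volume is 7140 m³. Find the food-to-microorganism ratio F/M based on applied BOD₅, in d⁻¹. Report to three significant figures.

Food-to-microorganism ratio F/M = Q S₀ / (V X) = 9380 × 788 / (7140 × 3000) = 0.3451 d⁻¹.

F/M ≈ 0.345 d⁻¹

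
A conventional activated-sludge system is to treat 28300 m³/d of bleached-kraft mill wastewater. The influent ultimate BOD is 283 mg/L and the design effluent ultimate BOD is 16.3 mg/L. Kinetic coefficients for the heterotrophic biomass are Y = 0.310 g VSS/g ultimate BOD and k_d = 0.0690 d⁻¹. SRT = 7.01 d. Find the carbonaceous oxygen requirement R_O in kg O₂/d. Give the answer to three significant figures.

R_O ≈ 5310 kg O₂/d

Correct the yield for decay: Y_obs = Y/(1 + k_d θ_c) = 0.310 / (1 + 0.0690 × 7.01) = 0.310 / 1.484 = 0.2089.
Q·(S₀ − S) = 28300 × (283 − 16.3) × 10⁻³ = 7548 kg/d removed.
Biomass synthesised: P_X = Y_obs × 7548 = 1577 kg VSS/d.
R_O = Q·ΔS − 1.42 P_X = 7548 − 2239 = 5308 kg O₂/d.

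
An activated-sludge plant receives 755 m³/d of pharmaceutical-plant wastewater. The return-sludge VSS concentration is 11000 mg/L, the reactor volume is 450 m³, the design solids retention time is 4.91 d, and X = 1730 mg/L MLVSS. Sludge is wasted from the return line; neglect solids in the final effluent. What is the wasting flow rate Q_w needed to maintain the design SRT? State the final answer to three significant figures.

θ_c = V·X/(Q_w·X_r) when wasting from the recycle, so Q_w = V·X/(θ_c·X_r) = 450.0 × 1730 / (4.91 × 11000) = 14.41 m³/d.

Q_w ≈ 14.4 m³/d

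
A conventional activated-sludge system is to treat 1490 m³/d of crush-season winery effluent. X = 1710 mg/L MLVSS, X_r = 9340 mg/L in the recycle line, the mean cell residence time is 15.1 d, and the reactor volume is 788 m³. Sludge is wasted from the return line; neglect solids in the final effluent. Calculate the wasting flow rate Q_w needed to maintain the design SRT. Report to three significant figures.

Wasting from the return line (neglecting effluent solids): Q_w = V·X / (θ_c·X_r) = 788.0 × 1710 / (15.1 × 9340) = 9.554 m³/d.

Q_w ≈ 9.55 m³/d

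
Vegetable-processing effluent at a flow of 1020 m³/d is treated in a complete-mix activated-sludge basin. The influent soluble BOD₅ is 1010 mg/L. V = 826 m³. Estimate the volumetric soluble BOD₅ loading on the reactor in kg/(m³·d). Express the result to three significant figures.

L_v ≈ 1.25 kg soluble BOD₅/(m³·d)

Volumetric loading L_v = Q·S₀ / V = 1020 × 1010 g/m³ / 826.0 m³ = 1247 g/(m³·d) = 1.247 kg soluble BOD₅/(m³·d).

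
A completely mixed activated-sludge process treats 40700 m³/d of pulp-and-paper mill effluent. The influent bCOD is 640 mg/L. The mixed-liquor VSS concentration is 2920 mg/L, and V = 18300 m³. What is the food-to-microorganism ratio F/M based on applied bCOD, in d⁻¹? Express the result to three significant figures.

F/M = Q·S₀ / (V·X) = 40700 × 640 / (18300 × 2920) = 0.4875 g bCOD·(g VSS·d)⁻¹.

F/M ≈ 0.487 d⁻¹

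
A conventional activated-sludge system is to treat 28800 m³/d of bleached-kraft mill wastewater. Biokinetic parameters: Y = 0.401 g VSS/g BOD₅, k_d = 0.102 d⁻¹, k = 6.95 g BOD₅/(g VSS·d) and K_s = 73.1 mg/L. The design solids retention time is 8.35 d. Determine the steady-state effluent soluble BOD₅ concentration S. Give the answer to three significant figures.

From the Monod/SRT balance for a CMAS, S = K_s·(1+k_d θ_c)/[θ_c·(Y k − k_d) − 1] = 73.1 × (1 + 0.102 × 8.35) / [8.35 × (0.401 × 6.95 − 0.102) − 1] = 135.4 / 21.42 = 6.319 mg/L.

S ≈ 6.32 mg/L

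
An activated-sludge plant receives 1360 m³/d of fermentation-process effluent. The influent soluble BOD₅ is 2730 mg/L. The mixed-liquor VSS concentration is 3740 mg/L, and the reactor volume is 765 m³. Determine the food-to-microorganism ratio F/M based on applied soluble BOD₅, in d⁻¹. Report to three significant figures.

F/M = applied load / biomass = Q·S₀/(V·X) = 1360 × 2730 / (765.0 × 3740) = 1.298 d⁻¹.

F/M ≈ 1.30 d⁻¹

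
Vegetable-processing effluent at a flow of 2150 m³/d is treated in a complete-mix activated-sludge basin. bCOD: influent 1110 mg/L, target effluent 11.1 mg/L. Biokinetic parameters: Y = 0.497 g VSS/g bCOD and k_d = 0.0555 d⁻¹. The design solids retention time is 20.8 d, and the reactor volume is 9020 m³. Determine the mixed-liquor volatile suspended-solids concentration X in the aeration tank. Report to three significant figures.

X ≈ 1260 mg/L

From V·X·(1 + k_d·θ_c) = Y·Q·(S₀ − S)·θ_c: X = 0.497 × 2150 × (1110 − 11.1) × 20.8 / [9020 × (1 + 0.0555 × 20.8)] = 1257 mg/L.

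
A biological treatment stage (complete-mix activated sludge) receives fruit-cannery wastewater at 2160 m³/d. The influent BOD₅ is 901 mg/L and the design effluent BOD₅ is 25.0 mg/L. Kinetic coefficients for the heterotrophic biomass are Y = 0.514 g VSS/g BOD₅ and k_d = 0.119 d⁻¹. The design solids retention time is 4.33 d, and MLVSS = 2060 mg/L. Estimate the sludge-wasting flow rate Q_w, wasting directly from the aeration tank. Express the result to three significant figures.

Steady-state biomass mass balance: V·X·(1 + k_d·θ_c) = Y·Q·(S₀ − S)·θ_c, so V = 0.514 × 2160 × (901 − 25.0) × 4.33 / [2060 × (1 + 0.119 × 4.33)] = 4.21×10^6 / 3121 = 1349 m³.
With mixed-liquor wasting, θ_c = V/Q_w, so Q_w = V/θ_c = 1349/4.33 = 311.6 m³/d.

Q_w ≈ 312 m³/d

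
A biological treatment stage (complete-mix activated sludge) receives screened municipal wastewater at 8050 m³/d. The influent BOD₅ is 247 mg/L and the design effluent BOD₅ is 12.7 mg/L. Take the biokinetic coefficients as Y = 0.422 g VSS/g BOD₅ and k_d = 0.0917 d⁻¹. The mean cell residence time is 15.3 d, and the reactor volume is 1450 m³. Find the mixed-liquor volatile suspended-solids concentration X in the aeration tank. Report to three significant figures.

X = Y·Q·ΔS·θ_c / [V·(1 + k_d θ_c)] = 0.422 × 8050 × (247 − 12.7) × 15.3 / [1450 × (1 + 0.0917 × 15.3)] = 3495 mg/L.

X ≈ 3500 mg/L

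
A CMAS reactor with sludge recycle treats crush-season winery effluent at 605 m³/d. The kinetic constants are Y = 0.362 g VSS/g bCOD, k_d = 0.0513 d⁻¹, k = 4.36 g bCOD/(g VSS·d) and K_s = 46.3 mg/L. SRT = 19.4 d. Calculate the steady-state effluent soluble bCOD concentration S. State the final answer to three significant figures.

S ≈ 3.23 mg/L

For a completely mixed reactor with recycle the Lawrence–McCarty relation gives S = K_s·(1 + k_d·θ_c) / [θ_c·(Y·k − k_d) − 1] = 46.3 × (1 + 0.0513 × 19.4) / [19.4 × (0.362 × 4.36 − 0.0513) − 1] = 92.38 / 28.62 = 3.227 mg/L.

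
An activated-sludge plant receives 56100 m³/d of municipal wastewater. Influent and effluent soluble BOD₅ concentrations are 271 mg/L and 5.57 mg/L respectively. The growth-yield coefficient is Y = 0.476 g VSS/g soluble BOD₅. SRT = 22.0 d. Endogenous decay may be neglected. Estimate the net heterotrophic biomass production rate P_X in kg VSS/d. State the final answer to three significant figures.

P_X ≈ 7090 kg VSS/d

No decay correction is needed, so Y_obs = Y = 0.476.
Q·(S₀ − S) = 56100 × (271 − 5.57) × 10⁻³ = 14891 kg/d removed.
Net biomass production P_X = Y_obs × Q·(S₀ − S) = 0.4760 × 14891 = 7088 kg VSS/d.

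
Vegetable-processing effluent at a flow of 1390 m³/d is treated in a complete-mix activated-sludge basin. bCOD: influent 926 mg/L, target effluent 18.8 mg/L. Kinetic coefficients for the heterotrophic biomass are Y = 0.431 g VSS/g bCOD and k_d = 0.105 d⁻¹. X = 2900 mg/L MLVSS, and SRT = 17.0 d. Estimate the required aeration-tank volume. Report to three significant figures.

V ≈ 1140 m³

Steady-state biomass mass balance: V·X·(1 + k_d·θ_c) = Y·Q·(S₀ − S)·θ_c, so V = 0.431 × 1390 × (926 − 18.8) × 17.0 / [2900 × (1 + 0.105 × 17.0)] = 9.24×10^6 / 8076 = 1144 m³.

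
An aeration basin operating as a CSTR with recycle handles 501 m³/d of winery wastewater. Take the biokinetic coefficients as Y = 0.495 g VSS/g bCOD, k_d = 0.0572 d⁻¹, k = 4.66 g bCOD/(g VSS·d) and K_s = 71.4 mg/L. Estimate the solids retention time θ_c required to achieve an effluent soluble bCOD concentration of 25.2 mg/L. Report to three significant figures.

Specific growth rate at S = 25.2 mg/L: μ = YkS/(K_s+S) = 0.495·4.66·25.2/(71.4+25.2) = 0.6017 d⁻¹.
1/θ_c = 0.6017 − 0.0572 = 0.5445 d⁻¹, so θ_c = 1.836 d.

θ_c ≈ 1.84 d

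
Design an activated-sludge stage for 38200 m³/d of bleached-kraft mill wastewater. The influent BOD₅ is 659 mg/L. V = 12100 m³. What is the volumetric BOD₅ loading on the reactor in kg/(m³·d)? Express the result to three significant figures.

L_v ≈ 2.08 kg BOD₅/(m³·d)

L_v = Q S₀ / V = 38200 × 659 × 10⁻³ / 12100 = 2.080 kg/(m³·d).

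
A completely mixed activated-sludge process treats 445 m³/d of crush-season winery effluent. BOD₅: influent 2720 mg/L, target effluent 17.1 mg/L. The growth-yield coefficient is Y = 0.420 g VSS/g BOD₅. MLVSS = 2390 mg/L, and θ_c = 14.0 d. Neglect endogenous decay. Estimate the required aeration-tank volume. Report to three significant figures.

With k_d = 0 the design equation reduces to V = Y Q (S₀−S) θ_c / X = 0.420 × 445 × (2720 − 17.1) × 14.0 / 2390 = 2959 m³.

V ≈ 2960 m³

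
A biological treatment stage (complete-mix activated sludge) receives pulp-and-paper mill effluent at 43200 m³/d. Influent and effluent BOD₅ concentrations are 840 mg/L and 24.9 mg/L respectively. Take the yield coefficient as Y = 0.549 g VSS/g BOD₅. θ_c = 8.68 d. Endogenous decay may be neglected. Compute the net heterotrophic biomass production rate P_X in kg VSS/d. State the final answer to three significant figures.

P_X ≈ 19300 kg VSS/d

No decay correction is needed, so Y_obs = Y = 0.549.
Mass of BOD₅ removed per day: Q(S₀ − S) = 43200 × 815.1 g/m³ = 35212 kg/d.
So the net sludge growth is P_X = 0.5490 × 35212 = 19332 kg VSS/d.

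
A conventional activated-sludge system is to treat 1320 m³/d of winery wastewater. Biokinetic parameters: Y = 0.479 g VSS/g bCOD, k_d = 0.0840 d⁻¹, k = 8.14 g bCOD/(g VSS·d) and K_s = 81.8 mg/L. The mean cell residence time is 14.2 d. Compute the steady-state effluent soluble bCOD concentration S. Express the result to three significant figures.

From the Monod/SRT balance for a CMAS, S = K_s·(1+k_d θ_c)/[θ_c·(Y k − k_d) − 1] = 81.8 × (1 + 0.0840 × 14.2) / [14.2 × (0.479 × 8.14 − 0.0840) − 1] = 179.4 / 53.17 = 3.373 mg/L.

S ≈ 3.37 mg/L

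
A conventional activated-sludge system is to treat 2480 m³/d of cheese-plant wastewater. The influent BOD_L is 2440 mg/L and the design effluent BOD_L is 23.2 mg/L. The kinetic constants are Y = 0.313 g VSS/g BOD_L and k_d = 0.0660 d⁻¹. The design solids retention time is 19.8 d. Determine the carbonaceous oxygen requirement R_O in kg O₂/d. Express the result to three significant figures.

R_O ≈ 4840 kg O₂/d

Observed yield with endogenous decay: Y_obs = Y / (1 + k_d·θ_c) = 0.313 / (1 + 0.0660 × 19.8) = 0.313 / 2.307 = 0.1357 g VSS/g BOD_L.
ΔS = 2440 − 23.2 = 2417 mg/L, so the substrate removal rate is 2480 × 2417/1000 = 5994 kg BOD_L/d.
Biomass synthesised: P_X = Y_obs × 5994 = 813.3 kg VSS/d.
R_O = Q·ΔS − 1.42 P_X = 5994 − 1155 = 4839 kg O₂/d.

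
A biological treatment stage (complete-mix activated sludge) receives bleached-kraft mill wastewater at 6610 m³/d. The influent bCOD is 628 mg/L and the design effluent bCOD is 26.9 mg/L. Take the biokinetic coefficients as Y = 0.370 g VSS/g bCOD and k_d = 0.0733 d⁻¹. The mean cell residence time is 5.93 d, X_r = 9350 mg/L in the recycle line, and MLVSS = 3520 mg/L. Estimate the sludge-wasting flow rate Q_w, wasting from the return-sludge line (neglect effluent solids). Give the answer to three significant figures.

Q_w ≈ 110 m³/d

Rearranging the biomass balance for a CMAS with decay, V = Y·Q·ΔS·θ_c / [X·(1+k_d θ_c)] = 0.370 × 6610 × (628 − 26.9) × 5.93 / [3520 × (1 + 0.0733 × 5.93)] = 8.72×10^6 / 5050 = 1726 m³.
θ_c = V·X/(Q_w·X_r) when wasting from the recycle, so Q_w = V·X/(θ_c·X_r) = 1726 × 3520 / (5.93 × 9350) = 109.6 m³/d.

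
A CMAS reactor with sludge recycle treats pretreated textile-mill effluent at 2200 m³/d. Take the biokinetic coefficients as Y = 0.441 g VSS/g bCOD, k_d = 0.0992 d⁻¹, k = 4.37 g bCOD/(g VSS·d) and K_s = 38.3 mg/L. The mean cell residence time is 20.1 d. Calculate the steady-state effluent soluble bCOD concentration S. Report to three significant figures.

From the Monod/SRT balance for a CMAS, S = K_s·(1+k_d θ_c)/[θ_c·(Y k − k_d) − 1] = 38.3 × (1 + 0.0992 × 20.1) / [20.1 × (0.441 × 4.37 − 0.0992) − 1] = 114.7 / 35.74 = 3.208 mg/L.

S ≈ 3.21 mg/L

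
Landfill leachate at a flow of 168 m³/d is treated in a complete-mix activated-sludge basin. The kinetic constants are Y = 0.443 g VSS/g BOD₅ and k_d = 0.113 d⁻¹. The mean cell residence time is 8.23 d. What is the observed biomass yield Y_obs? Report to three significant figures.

Y_obs ≈ 0.230 g VSS/g BOD₅

The observed yield is Y_obs = Y/(1 + k_d·θ_c) = 0.443 / (1 + 0.113 × 8.23) = 0.443 / 1.930 = 0.2295 g VSS per g BOD₅ removed.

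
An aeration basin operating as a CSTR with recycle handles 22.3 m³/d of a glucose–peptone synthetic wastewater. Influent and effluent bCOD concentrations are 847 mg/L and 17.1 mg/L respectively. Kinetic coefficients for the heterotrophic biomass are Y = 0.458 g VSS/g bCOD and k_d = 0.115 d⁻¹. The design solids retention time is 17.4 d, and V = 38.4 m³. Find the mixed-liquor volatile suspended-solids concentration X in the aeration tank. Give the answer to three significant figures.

X ≈ 1280 mg/L

From V·X·(1 + k_d·θ_c) = Y·Q·(S₀ − S)·θ_c: X = 0.458 × 22.3 × (847 − 17.1) × 17.4 / [38.4 × (1 + 0.115 × 17.4)] = 1280 mg/L.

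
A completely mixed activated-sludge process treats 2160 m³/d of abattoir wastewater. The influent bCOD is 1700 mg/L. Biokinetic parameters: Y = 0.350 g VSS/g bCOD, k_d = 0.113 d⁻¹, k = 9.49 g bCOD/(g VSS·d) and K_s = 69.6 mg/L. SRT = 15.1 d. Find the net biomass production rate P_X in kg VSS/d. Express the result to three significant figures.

For a completely mixed reactor with recycle the Lawrence–McCarty relation gives S = K_s·(1 + k_d·θ_c) / [θ_c·(Y·k − k_d) − 1] = 69.6 × (1 + 0.113 × 15.1) / [15.1 × (0.350 × 9.49 − 0.113) − 1] = 188.4 / 47.45 = 3.970 mg/L.
Correct the yield for decay: Y_obs = Y/(1 + k_d θ_c) = 0.350 / (1 + 0.113 × 15.1) = 0.350 / 2.706 = 0.1293.
Mass of bCOD removed per day: Q(S₀ − S) = 2160 × 1696 g/m³ = 3663 kg/d.
So the net sludge growth is P_X = 0.1293 × 3663 = 473.8 kg VSS/d.

P_X ≈ 474 kg VSS/d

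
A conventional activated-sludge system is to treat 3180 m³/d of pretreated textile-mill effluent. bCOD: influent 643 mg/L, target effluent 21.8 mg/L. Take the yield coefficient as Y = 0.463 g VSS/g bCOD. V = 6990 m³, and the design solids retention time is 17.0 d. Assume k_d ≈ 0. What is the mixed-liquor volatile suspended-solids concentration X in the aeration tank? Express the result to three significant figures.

X = Y·Q·ΔS·θ_c / V = 0.463 × 3180 × (643 − 21.8) × 17.0 / 6990 = 2224 mg/L.

X ≈ 2220 mg/L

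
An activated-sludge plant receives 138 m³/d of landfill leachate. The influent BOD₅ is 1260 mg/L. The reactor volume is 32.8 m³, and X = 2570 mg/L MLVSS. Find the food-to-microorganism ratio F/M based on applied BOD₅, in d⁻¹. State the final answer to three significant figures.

Food-to-microorganism ratio F/M = Q S₀ / (V X) = 138 × 1260 / (32.80 × 2570) = 2.063 d⁻¹.

F/M ≈ 2.06 d⁻¹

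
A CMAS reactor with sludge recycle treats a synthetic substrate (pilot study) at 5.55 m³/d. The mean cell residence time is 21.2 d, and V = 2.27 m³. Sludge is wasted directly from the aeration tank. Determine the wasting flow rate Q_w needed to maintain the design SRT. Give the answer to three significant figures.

With mixed-liquor wasting, θ_c = V/Q_w, so Q_w = V/θ_c = 2.270/21.2 = 0.1071 m³/d.

Q_w ≈ 0.107 m³/d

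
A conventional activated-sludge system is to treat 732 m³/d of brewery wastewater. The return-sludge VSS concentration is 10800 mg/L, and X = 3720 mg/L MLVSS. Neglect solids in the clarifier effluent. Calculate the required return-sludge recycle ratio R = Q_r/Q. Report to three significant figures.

R ≈ 0.525

R = Q_r/Q = X/(X_r − X) = 3720 / (10800 − 3720) = 0.5254.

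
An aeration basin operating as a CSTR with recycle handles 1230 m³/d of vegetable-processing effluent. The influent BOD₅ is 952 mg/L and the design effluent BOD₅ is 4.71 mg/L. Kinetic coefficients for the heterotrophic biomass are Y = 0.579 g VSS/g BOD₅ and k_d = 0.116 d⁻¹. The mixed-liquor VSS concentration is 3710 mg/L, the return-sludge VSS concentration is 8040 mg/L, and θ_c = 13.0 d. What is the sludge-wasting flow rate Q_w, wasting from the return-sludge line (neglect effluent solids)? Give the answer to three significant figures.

Q_w ≈ 33.5 m³/d

Steady-state biomass mass balance: V·X·(1 + k_d·θ_c) = Y·Q·(S₀ − S)·θ_c, so V = 0.579 × 1230 × (952 − 4.71) × 13.0 / [3710 × (1 + 0.116 × 13.0)] = 8.77×10^6 / 9305 = 942.6 m³.
Wasting from the return line (neglecting effluent solids): Q_w = V·X / (θ_c·X_r) = 942.6 × 3710 / (13.0 × 8040) = 33.46 m³/d.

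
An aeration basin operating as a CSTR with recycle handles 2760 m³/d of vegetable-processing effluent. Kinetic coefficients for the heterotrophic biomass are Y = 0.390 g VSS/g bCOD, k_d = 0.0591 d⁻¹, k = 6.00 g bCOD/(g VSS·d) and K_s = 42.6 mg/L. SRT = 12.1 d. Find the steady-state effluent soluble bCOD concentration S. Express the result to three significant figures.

Effluent substrate depends only on kinetics and SRT: S = K_s(1 + k_d θ_c) / [θ_c(Yk − k_d) − 1] = 42.6 × (1 + 0.0591 × 12.1) / [12.1 × (0.390 × 6.00 − 0.0591) − 1] = 73.06 / 26.60 = 2.747 mg/L.

S ≈ 2.75 mg/L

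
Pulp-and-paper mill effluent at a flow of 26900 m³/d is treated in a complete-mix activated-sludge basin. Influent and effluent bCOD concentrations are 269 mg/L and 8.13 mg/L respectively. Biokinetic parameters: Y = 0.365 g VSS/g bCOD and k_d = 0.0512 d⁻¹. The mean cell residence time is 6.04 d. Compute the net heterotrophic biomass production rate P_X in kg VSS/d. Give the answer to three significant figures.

P_X ≈ 1960 kg VSS/d

Y_obs = Y / (1 + k_d θ_c) = 0.365 / (1 + 0.0512 × 6.04) = 0.365 / 1.309 = 0.2788.
Q·(S₀ − S) = 26900 × (269 − 8.13) × 10⁻³ = 7017 kg/d removed.
So the net sludge growth is P_X = 0.2788 × 7017 = 1956 kg VSS/d.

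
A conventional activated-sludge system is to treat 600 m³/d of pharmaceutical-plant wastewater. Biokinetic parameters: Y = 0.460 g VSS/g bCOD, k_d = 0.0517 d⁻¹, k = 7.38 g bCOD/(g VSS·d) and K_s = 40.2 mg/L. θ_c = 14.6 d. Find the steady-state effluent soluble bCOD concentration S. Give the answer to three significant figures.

S ≈ 1.48 mg/L

From the Monod/SRT balance for a CMAS, S = K_s·(1+k_d θ_c)/[θ_c·(Y k − k_d) − 1] = 40.2 × (1 + 0.0517 × 14.6) / [14.6 × (0.460 × 7.38 − 0.0517) − 1] = 70.54 / 47.81 = 1.476 mg/L.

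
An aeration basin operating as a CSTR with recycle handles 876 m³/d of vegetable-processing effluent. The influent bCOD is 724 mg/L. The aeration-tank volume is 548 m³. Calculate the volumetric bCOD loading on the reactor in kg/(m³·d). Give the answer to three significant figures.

Applied bCOD load per unit volume = Q·S₀/V = (876 × 724/1000)/548.0 = 1.157 kg bCOD·m⁻³·d⁻¹.

L_v ≈ 1.16 kg bCOD/(m³·d)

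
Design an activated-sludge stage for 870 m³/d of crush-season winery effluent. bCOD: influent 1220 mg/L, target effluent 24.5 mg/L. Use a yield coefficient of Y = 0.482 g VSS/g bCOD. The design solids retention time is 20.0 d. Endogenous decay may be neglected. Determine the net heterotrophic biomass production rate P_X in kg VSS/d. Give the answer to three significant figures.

P_X ≈ 501 kg VSS/d

With endogenous decay neglected, the observed yield equals the true yield: Y_obs = Y = 0.482 g VSS/g bCOD.
ΔS = 1220 − 24.5 = 1196 mg/L, so the substrate removal rate is 870 × 1196/1000 = 1040 kg bCOD/d.
Net biomass production P_X = Y_obs × Q·(S₀ − S) = 0.4820 × 1040 = 501.3 kg VSS/d.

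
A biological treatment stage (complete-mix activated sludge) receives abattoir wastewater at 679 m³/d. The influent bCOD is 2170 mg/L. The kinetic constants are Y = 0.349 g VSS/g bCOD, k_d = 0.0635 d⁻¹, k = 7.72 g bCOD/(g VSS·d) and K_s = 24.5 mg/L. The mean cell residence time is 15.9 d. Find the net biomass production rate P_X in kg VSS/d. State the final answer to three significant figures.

P_X ≈ 256 kg VSS/d

From the Monod/SRT balance for a CMAS, S = K_s·(1+k_d θ_c)/[θ_c·(Y k − k_d) − 1] = 24.5 × (1 + 0.0635 × 15.9) / [15.9 × (0.349 × 7.72 − 0.0635) − 1] = 49.24 / 40.83 = 1.206 mg/L.
Observed yield with endogenous decay: Y_obs = Y / (1 + k_d·θ_c) = 0.349 / (1 + 0.0635 × 15.9) = 0.349 / 2.010 = 0.1737 g VSS/g bCOD.
Q·(S₀ − S) = 679 × (2170 − 1.21) × 10⁻³ = 1473 kg/d removed.
P_X = Y_obs · Q(S₀ − S) = 0.1737 × 1473 = 255.7 kg VSS/d.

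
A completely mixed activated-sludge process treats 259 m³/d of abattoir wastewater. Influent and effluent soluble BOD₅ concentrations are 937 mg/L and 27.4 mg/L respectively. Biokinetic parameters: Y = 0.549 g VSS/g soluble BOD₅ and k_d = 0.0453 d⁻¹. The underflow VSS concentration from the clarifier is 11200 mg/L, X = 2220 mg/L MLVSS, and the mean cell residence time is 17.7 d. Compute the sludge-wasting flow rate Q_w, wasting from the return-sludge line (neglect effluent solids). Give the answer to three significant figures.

Steady-state biomass mass balance: V·X·(1 + k_d·θ_c) = Y·Q·(S₀ − S)·θ_c, so V = 0.549 × 259 × (937 − 27.4) × 17.7 / [2220 × (1 + 0.0453 × 17.7)] = 2.29×10^6 / 4000 = 572.3 m³.
Wasting from the return line (neglecting effluent solids): Q_w = V·X / (θ_c·X_r) = 572.3 × 2220 / (17.7 × 11200) = 6.409 m³/d.

Q_w ≈ 6.41 m³/d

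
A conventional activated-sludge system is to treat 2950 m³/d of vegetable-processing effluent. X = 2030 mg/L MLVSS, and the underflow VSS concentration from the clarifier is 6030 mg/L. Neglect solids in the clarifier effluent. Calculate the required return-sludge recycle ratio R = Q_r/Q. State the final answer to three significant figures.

R ≈ 0.507

R = Q_r/Q = X/(X_r − X) = 2030 / (6030 − 2030) = 0.5075.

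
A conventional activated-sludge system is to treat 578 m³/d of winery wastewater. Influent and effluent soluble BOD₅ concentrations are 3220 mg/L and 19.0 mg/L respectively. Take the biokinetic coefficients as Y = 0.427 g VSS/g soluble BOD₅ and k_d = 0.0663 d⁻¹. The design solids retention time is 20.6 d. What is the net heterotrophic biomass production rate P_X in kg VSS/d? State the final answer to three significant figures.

P_X ≈ 334 kg VSS/d

Correct the yield for decay: Y_obs = Y/(1 + k_d θ_c) = 0.427 / (1 + 0.0663 × 20.6) = 0.427 / 2.366 = 0.1805.
Mass of soluble BOD₅ removed per day: Q(S₀ − S) = 578 × 3201 g/m³ = 1850 kg/d.
So the net sludge growth is P_X = 0.1805 × 1850 = 333.9 kg VSS/d.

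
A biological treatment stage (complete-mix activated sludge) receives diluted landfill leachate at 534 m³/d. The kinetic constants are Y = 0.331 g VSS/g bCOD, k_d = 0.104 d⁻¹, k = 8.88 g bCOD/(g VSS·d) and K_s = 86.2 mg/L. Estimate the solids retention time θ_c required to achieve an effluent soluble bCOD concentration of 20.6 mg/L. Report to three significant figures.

At the target effluent, Y k S/(K_s+S) = 0.331×8.88×20.6/106.8 = 0.5669 d⁻¹.
θ_c = 1/(μ − k_d) = 1/(0.5669 − 0.104) = 1/0.4629 = 2.160 d.

θ_c ≈ 2.16 d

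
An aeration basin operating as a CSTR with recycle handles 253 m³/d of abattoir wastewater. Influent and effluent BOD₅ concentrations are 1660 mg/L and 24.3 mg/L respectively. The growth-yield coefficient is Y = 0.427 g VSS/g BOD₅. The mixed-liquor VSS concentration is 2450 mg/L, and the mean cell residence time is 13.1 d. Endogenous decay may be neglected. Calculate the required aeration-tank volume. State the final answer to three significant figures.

V·X = Y·Q·ΔS·θ_c gives V = 0.427 × 253 × (1660 − 24.3) × 13.1 / 2450 = 944.8 m³.

V ≈ 945 m³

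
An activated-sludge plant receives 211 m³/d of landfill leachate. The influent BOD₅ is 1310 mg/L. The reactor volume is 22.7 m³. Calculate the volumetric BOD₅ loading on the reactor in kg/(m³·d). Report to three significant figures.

L_v ≈ 12.2 kg BOD₅/(m³·d)

Applied BOD₅ load per unit volume = Q·S₀/V = (211 × 1310/1000)/22.70 = 12.18 kg BOD₅·m⁻³·d⁻¹.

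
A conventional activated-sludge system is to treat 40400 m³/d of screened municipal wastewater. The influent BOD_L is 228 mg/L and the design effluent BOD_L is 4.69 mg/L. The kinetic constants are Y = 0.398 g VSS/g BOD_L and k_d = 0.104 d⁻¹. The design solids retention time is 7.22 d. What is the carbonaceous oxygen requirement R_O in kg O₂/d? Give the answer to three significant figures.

Y_obs = Y / (1 + k_d θ_c) = 0.398 / (1 + 0.104 × 7.22) = 0.398 / 1.751 = 0.2273.
Mass of BOD_L removed per day: Q(S₀ − S) = 40400 × 223.3 g/m³ = 9022 kg/d.
Net sludge production P_X = 0.2273 × 9022 = 2051 kg VSS/d.
Carbonaceous O₂ demand = substrate oxidised − cell-mass equivalent = 9022 − 1.42 × 2051 = 6110 kg O₂/d.

R_O ≈ 6110 kg O₂/d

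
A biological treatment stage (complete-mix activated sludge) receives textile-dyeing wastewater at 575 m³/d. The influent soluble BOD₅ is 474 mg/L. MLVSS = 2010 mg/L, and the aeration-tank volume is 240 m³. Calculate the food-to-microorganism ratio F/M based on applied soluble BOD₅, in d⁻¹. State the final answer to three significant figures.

F/M ≈ 0.565 d⁻¹

F/M = applied load / biomass = Q·S₀/(V·X) = 575 × 474 / (240.0 × 2010) = 0.5650 d⁻¹.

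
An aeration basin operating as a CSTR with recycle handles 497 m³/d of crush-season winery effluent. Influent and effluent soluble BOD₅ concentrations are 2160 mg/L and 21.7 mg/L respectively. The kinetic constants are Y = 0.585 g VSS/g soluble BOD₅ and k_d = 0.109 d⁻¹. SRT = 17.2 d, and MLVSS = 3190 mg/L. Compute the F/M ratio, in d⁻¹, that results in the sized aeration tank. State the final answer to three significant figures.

F/M ≈ 0.289 d⁻¹

Steady-state biomass mass balance: V·X·(1 + k_d·θ_c) = Y·Q·(S₀ − S)·θ_c, so V = 0.585 × 497 × (2160 − 21.7) × 17.2 / [3190 × (1 + 0.109 × 17.2)] = 1.07×10^7 / 9171 = 1166 m³.
F/M = applied load / biomass = Q·S₀/(V·X) = 497 × 2160 / (1166 × 3190) = 0.2886 d⁻¹.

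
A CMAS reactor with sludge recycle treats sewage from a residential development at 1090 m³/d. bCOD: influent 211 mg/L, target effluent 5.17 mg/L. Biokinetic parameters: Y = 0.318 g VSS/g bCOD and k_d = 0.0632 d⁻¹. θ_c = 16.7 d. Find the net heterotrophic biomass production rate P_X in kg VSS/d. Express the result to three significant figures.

Observed yield with endogenous decay: Y_obs = Y / (1 + k_d·θ_c) = 0.318 / (1 + 0.0632 × 16.7) = 0.318 / 2.055 = 0.1547 g VSS/g bCOD.
Mass of bCOD removed per day: Q(S₀ − S) = 1090 × 205.8 g/m³ = 224.4 kg/d.
P_X = Y_obs · Q(S₀ − S) = 0.1547 × 224.4 = 34.71 kg VSS/d.

P_X ≈ 34.7 kg VSS/d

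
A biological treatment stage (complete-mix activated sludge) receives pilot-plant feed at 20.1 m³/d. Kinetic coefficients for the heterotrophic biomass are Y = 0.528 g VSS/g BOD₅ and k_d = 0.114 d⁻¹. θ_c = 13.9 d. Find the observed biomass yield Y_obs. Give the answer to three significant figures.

Y_obs ≈ 0.204 g VSS/g BOD₅

The observed yield is Y_obs = Y/(1 + k_d·θ_c) = 0.528 / (1 + 0.114 × 13.9) = 0.528 / 2.585 = 0.2043 g VSS per g BOD₅ removed.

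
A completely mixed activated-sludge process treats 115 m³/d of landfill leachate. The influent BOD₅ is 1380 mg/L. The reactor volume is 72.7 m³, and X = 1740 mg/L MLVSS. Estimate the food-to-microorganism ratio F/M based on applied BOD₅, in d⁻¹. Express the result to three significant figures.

F/M = Q·S₀ / (V·X) = 115 × 1380 / (72.70 × 1740) = 1.255 g BOD₅·(g VSS·d)⁻¹.

F/M ≈ 1.25 d⁻¹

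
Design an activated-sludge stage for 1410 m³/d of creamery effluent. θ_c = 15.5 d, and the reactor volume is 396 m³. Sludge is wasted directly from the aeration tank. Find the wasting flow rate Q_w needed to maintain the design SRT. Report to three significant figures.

Q_w ≈ 25.5 m³/d

Wasting from the aeration tank: Q_w = V / θ_c = 396.0 / 15.5 = 25.55 m³/d.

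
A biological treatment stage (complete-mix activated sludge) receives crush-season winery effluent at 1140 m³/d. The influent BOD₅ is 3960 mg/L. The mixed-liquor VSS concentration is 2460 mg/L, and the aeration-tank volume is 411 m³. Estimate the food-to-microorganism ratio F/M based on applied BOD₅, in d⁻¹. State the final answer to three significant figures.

F/M ≈ 4.47 d⁻¹

F/M = Q·S₀ / (V·X) = 1140 × 3960 / (411.0 × 2460) = 4.465 g BOD₅·(g VSS·d)⁻¹.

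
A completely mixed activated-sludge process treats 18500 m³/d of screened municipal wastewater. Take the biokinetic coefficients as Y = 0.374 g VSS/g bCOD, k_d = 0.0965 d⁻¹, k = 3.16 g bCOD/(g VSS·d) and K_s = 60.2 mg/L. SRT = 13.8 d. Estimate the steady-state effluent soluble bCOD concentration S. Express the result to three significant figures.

Effluent substrate depends only on kinetics and SRT: S = K_s(1 + k_d θ_c) / [θ_c(Yk − k_d) − 1] = 60.2 × (1 + 0.0965 × 13.8) / [13.8 × (0.374 × 3.16 − 0.0965) − 1] = 140.4 / 13.98 = 10.04 mg/L.

S ≈ 10.0 mg/L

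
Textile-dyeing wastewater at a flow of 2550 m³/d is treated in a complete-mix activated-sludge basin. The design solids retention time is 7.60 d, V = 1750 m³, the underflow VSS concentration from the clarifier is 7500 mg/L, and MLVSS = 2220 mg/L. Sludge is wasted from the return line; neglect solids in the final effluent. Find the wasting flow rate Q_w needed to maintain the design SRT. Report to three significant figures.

Wasting from the return line (neglecting effluent solids): Q_w = V·X / (θ_c·X_r) = 1750 × 2220 / (7.60 × 7500) = 68.16 m³/d.

Q_w ≈ 68.2 m³/d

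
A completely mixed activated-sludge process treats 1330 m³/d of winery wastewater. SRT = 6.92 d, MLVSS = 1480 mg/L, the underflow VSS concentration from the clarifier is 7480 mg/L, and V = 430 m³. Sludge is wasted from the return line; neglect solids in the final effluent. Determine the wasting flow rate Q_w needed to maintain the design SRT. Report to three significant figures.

Q_w = (V·X)/(θ_c X_r) = 430.0 × 1480 / (6.92 × 7480) = 12.29 m³/d.

Q_w ≈ 12.3 m³/d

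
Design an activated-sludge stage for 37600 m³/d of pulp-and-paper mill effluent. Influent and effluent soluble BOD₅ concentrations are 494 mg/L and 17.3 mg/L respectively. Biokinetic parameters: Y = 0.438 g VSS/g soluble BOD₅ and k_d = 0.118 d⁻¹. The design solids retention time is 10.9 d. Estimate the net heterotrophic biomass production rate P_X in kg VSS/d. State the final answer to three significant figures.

P_X ≈ 3430 kg VSS/d

Observed yield with endogenous decay: Y_obs = Y / (1 + k_d·θ_c) = 0.438 / (1 + 0.118 × 10.9) = 0.438 / 2.286 = 0.1916 g VSS/g soluble BOD₅.
ΔS = 494 − 17.3 = 476.7 mg/L, so the substrate removal rate is 37600 × 476.7/1000 = 17924 kg soluble BOD₅/d.
So the net sludge growth is P_X = 0.1916 × 17924 = 3434 kg VSS/d.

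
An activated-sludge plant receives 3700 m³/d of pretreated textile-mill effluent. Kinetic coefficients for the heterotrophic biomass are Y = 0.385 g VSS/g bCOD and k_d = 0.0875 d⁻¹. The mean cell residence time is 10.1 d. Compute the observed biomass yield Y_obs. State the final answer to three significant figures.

Observed yield with endogenous decay: Y_obs = Y / (1 + k_d·θ_c) = 0.385 / (1 + 0.0875 × 10.1) = 0.385 / 1.884 = 0.2044 g VSS/g bCOD.

Y_obs ≈ 0.204 g VSS/g bCOD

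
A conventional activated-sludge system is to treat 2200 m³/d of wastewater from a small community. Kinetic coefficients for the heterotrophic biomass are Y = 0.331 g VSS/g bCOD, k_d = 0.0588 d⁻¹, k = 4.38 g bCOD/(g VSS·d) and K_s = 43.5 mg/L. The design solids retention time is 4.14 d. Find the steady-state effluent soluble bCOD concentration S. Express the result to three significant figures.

S ≈ 11.4 mg/L

Effluent substrate depends only on kinetics and SRT: S = K_s(1 + k_d θ_c) / [θ_c(Yk − k_d) − 1] = 43.5 × (1 + 0.0588 × 4.14) / [4.14 × (0.331 × 4.38 − 0.0588) − 1] = 54.09 / 4.759 = 11.37 mg/L.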